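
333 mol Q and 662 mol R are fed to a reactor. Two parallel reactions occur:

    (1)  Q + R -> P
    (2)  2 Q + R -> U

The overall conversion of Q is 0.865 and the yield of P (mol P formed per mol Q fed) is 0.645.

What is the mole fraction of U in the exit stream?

0.0518

Yield of P: 1ξ₁ / 333 = 0.645 → ξ₁ = 214.8 mol.
Conversion of Q: 1ξ₁ + 2ξ₂ = 0.865 × 333 = 288 → ξ₂ = 36.63 mol.
Outlet amounts (n = n₀ + Σ ν·ξ):
  Q: 333 − 1(214.8) − 2(36.63) = 44.95
  R: 662 − 1(214.8) − 1(36.63) = 410.6
  P: 0 + 1(214.8) = 214.8
  U: 0 + 1(36.63) = 36.63
Total out = 707 mol; y_U = 36.63 / 707 = 0.05181.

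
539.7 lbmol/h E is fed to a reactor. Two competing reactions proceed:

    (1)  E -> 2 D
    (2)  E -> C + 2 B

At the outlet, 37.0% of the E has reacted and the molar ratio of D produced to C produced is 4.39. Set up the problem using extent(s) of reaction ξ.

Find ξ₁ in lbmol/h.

Conversion of E: E consumed = 0.37 × 539.7 = 199.7 lbmol/h = 1ξ₁ + 1ξ₂.
Selectivity: 2ξ₁ / (1ξ₂) = 4.39 → ξ₁ = 2.195 ξ₂.
Substitute: (1·2.195 + 1) ξ₂ = 199.7 → ξ₂ = 62.5 lbmol/h, ξ₁ = 137.2 lbmol/h.
Outlet amounts (n = n₀ + Σ ν·ξ):
  E: 539.7 − 1(137.2) − 1(62.5) = 340
  D: 0 + 2(137.2) = 274.4
  C: 0 + 1(62.5) = 62.5
  B: 0 + 2(62.5) = 125

ξ₁ = 137 lbmol/h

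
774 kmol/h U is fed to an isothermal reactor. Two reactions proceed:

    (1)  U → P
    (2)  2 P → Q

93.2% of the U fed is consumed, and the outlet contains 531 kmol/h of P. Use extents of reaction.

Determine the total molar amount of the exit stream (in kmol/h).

Conversion of U: U consumed = 1ξ₁ = 0.932 × 774 → ξ₁ = 721.4 kmol/h.
P balance: n_P = 0 + 1ξ₁ − 2ξ₂ = 531 → ξ₂ = (1·721.4 − 531)/2 = 95.18 kmol/h.
Outlet amounts (n = n₀ + Σ ν·ξ):
  U: 774 − 1(721.4) = 52.63
  P: 0 + 1(721.4) − 2(95.18) = 531
  Q: 0 + 1(95.18) = 95.18
Total out = 52.63 + 531 + 95.18 = 678.8 kmol/h.

679 kmol/h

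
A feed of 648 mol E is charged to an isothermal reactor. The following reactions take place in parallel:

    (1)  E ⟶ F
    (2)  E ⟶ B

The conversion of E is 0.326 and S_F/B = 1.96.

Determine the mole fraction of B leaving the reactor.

0.11

Conversion of E: E consumed = 0.326 × 648 = 211.2 mol = 1ξ₁ + 1ξ₂.
Selectivity: 1ξ₁ / (1ξ₂) = 1.96 → ξ₁ = 1.96 ξ₂.
Substitute: (1·1.96 + 1) ξ₂ = 211.2 → ξ₂ = 71.37 mol, ξ₁ = 139.9 mol.
Outlet amounts (n = n₀ + Σ ν·ξ):
  E: 648 − 1(139.9) − 1(71.37) = 436.8
  F: 0 + 1(139.9) = 139.9
  B: 0 + 1(71.37) = 71.37
Total out = 648 mol; y_B = 71.37 / 648 = 0.1101.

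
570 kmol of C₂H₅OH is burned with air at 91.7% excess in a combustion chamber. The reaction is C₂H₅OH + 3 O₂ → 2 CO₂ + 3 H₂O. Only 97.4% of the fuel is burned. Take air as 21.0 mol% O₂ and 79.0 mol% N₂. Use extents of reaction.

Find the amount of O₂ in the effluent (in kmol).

Stoichiometric O₂ = 3 × 570 = 1710 kmol; O₂ fed = 1710 × 1.917 = 3278 kmol.
N₂ fed = 3278 × 79/21 = 12330 kmol.
Fuel reacted = 0.974 × 570 → ξ = 555.2 kmol.
Outlet (n = n₀ + ν ξ):
  C₂H₅OH: 570 − 1(555.2) = 14.82
  O₂: 3278 − 3(555.2) = 1613
  N₂: 12330 (inert)
  CO₂: 0 + 2(555.2) = 1110
  H₂O: 0 + 3(555.2) = 1666

1610 kmol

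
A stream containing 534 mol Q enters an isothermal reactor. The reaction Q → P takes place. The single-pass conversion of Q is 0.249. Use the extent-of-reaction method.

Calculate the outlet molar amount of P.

Q reacted = 0.249 × 534 = 133 mol; ν_Q = −1, so ξ = 133/1 = 133 mol.
Outlet amounts (n = n₀ + ν ξ):
  Q: 534 − 1(133) = 401
  P: 0 + 1(133) = 133

133 mol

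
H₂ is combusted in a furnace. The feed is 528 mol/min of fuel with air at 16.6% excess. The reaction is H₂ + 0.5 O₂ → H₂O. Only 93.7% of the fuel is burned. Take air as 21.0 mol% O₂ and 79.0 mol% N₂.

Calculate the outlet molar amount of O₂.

Stoichiometric O₂ = 0.5 × 528 = 264 mol/min; O₂ fed = 264 × 1.166 = 307.8 mol/min.
N₂ fed = 307.8 × 79/21 = 1158 mol/min.
Fuel reacted = 0.937 × 528 → ξ = 494.7 mol/min.
Outlet (n = n₀ + ν ξ):
  H₂: 528 − 1(494.7) = 33.26
  O₂: 307.8 − 0.5(494.7) = 60.46
  N₂: 1158 (inert)
  H₂O: 0 + 1(494.7) = 494.7

60.5 mol/min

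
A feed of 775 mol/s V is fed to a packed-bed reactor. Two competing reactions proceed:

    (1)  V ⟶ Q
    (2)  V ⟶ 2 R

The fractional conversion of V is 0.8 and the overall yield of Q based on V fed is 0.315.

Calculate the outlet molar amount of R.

752 mol/s

Yield of Q: 1ξ₁ / 775 = 0.315 → ξ₁ = 244.1 mol/s.
Conversion of V: 1ξ₁ + 1ξ₂ = 0.8 × 775 = 620 → ξ₂ = 375.9 mol/s.
Outlet amounts (n = n₀ + Σ ν·ξ):
  V: 775 − 1(244.1) − 1(375.9) = 155
  Q: 0 + 1(244.1) = 244.1
  R: 0 + 2(375.9) = 751.8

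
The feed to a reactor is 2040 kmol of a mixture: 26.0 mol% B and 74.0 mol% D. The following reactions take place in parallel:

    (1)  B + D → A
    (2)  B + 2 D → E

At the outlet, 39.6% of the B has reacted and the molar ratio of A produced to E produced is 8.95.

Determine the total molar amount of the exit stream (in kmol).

1810 kmol

Conversion of B: B consumed = 0.396 × 530.4 = 210 kmol = 1ξ₁ + 1ξ₂.
Selectivity: 1ξ₁ / (1ξ₂) = 8.95 → ξ₁ = 8.95 ξ₂.
Substitute: (1·8.95 + 1) ξ₂ = 210 → ξ₂ = 21.11 kmol, ξ₁ = 188.9 kmol.
Outlet amounts (n = n₀ + Σ ν·ξ):
  B: 530.4 − 1(188.9) − 1(21.11) = 320.4
  D: 1510 − 1(188.9) − 2(21.11) = 1278
  A: 0 + 1(188.9) = 188.9
  E: 0 + 1(21.11) = 21.11
Total out = 320.4 + 1278 + 188.9 + 21.11 = 1809 kmol.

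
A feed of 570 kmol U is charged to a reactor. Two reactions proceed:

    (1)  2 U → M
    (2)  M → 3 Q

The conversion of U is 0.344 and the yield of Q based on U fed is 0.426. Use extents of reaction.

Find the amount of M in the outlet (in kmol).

17.1 kmol

Conversion of U: U consumed = 2ξ₁ = 0.344 × 570 → ξ₁ = 98.04 kmol.
Yield of Q: 3ξ₂ / 570 = 0.426 → ξ₂ = 80.94 kmol.
Outlet amounts (n = n₀ + Σ ν·ξ):
  U: 570 − 2(98.04) = 373.9
  M: 0 + 1(98.04) − 1(80.94) = 17.1
  Q: 0 + 3(80.94) = 242.8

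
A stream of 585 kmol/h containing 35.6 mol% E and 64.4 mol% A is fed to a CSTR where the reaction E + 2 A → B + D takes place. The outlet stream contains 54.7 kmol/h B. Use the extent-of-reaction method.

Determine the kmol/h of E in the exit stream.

154 kmol/h

For B: n = n₀ + 1ξ → 54.7 = 0 + 1ξ, giving ξ = 54.7 kmol/h.
Outlet amounts (n = n₀ + ν ξ):
  E: 208.3 − 1(54.7) = 153.6
  A: 376.7 − 2(54.7) = 267.3
  B: 0 + 1(54.7) = 54.7
  D: 0 + 1(54.7) = 54.7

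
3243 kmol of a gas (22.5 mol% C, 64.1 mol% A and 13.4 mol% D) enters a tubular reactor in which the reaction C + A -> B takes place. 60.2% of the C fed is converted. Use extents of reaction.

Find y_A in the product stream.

0.585

C reacted = 0.602 × 729.7 = 439.3 kmol; ν_C = −1, so ξ = 439.3/1 = 439.3 kmol.
Outlet amounts (n = n₀ + ν ξ):
  C: 729.7 − 1(439.3) = 290.4
  A: 2079 − 1(439.3) = 1639
  B: 0 + 1(439.3) = 439.3
  D: 434.6 (inert)
Total out = 2804 kmol; y_A = 1639 / 2804 = 0.5848.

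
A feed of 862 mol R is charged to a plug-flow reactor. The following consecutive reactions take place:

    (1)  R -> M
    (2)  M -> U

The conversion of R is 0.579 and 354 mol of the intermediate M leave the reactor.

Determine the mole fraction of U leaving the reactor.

Conversion of R: R consumed = 1ξ₁ = 0.579 × 862 → ξ₁ = 499.1 mol.
M balance: n_M = 0 + 1ξ₁ − 1ξ₂ = 354 → ξ₂ = (1·499.1 − 354)/1 = 145.1 mol.
Outlet amounts (n = n₀ + Σ ν·ξ):
  R: 862 − 1(499.1) = 362.9
  M: 0 + 1(499.1) − 1(145.1) = 354
  U: 0 + 1(145.1) = 145.1
Total out = 862 mol; y_U = 145.1 / 862 = 0.1683.

0.168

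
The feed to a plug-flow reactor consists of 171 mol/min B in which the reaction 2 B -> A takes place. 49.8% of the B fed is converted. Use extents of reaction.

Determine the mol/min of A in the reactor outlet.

B reacted = 0.498 × 171 = 85.16 mol/min; ν_B = −2, so ξ = 85.16/2 = 42.58 mol/min.
Outlet amounts (n = n₀ + ν ξ):
  B: 171 − 2(42.58) = 85.84
  A: 0 + 1(42.58) = 42.58

42.6 mol/min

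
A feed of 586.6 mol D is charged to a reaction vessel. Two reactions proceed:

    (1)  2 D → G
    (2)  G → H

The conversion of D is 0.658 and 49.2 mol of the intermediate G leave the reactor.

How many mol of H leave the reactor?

144 mol

Conversion of D: D consumed = 2ξ₁ = 0.658 × 586.6 → ξ₁ = 193 mol.
G balance: n_G = 0 + 1ξ₁ − 1ξ₂ = 49.2 → ξ₂ = (1·193 − 49.2)/1 = 143.8 mol.
Outlet amounts (n = n₀ + Σ ν·ξ):
  D: 586.6 − 2(193) = 200.6
  G: 0 + 1(193) − 1(143.8) = 49.2
  H: 0 + 1(143.8) = 143.8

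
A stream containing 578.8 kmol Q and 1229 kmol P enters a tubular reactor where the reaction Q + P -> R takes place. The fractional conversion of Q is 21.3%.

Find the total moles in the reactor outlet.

1680 kmol

Q reacted = 0.213 × 578.8 = 123.3 kmol; ν_Q = −1, so ξ = 123.3/1 = 123.3 kmol.
Outlet amounts (n = n₀ + ν ξ):
  Q: 578.8 − 1(123.3) = 455.5
  P: 1229 − 1(123.3) = 1106
  R: 0 + 1(123.3) = 123.3
Total out = 455.5 + 1106 + 123.3 = 1685 kmol.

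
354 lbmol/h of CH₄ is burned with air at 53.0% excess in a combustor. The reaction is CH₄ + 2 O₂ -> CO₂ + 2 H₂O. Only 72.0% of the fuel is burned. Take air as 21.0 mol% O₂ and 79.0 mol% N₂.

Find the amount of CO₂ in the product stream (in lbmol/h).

255 lbmol/h

Stoichiometric O₂ = 2 × 354 = 708 lbmol/h; O₂ fed = 708 × 1.530 = 1083 lbmol/h.
N₂ fed = 1083 × 79/21 = 4075 lbmol/h.
Fuel reacted = 0.72 × 354 → ξ = 254.9 lbmol/h.
Outlet (n = n₀ + ν ξ):
  CH₄: 354 − 1(254.9) = 99.12
  O₂: 1083 − 2(254.9) = 573.5
  N₂: 4075 (inert)
  CO₂: 0 + 1(254.9) = 254.9
  H₂O: 0 + 2(254.9) = 509.8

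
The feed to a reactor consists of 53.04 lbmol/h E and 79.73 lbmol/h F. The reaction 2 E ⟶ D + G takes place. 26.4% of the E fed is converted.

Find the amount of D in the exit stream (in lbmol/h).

E reacted = 0.264 × 53.04 = 14 lbmol/h; ν_E = −2, so ξ = 14/2 = 7.001 lbmol/h.
Outlet amounts (n = n₀ + ν ξ):
  E: 53.04 − 2(7.001) = 39.04
  D: 0 + 1(7.001) = 7.001
  G: 0 + 1(7.001) = 7.001
  F: 79.73 (inert)

7 lbmol/h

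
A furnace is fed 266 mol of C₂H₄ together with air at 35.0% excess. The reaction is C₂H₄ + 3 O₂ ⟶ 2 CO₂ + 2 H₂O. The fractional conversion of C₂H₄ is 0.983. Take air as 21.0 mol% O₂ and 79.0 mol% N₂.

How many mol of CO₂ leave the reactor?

523 mol

Stoichiometric O₂ = 3 × 266 = 798 mol; O₂ fed = 798 × 1.350 = 1077 mol.
N₂ fed = 1077 × 79/21 = 4053 mol.
Fuel reacted = 0.983 × 266 → ξ = 261.5 mol.
Outlet (n = n₀ + ν ξ):
  C₂H₄: 266 − 1(261.5) = 4.522
  O₂: 1077 − 3(261.5) = 292.9
  N₂: 4053 (inert)
  CO₂: 0 + 2(261.5) = 523
  H₂O: 0 + 2(261.5) = 523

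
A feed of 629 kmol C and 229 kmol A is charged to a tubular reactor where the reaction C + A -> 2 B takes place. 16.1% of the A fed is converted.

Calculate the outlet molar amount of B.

73.7 kmol

A reacted = 0.161 × 229 = 36.87 kmol; ν_A = −1, so ξ = 36.87/1 = 36.87 kmol.
Outlet amounts (n = n₀ + ν ξ):
  C: 629 − 1(36.87) = 592.1
  A: 229 − 1(36.87) = 192.1
  B: 0 + 2(36.87) = 73.74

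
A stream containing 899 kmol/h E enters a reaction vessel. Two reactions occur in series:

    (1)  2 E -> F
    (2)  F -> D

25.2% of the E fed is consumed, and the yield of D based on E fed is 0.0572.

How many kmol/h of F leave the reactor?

61.9 kmol/h

Conversion of E: E consumed = 2ξ₁ = 0.252 × 899 → ξ₁ = 113.3 kmol/h.
Yield of D: 1ξ₂ / 899 = 0.0572 → ξ₂ = 51.42 kmol/h.
Outlet amounts (n = n₀ + Σ ν·ξ):
  E: 899 − 2(113.3) = 672.5
  F: 0 + 1(113.3) − 1(51.42) = 61.85
  D: 0 + 1(51.42) = 51.42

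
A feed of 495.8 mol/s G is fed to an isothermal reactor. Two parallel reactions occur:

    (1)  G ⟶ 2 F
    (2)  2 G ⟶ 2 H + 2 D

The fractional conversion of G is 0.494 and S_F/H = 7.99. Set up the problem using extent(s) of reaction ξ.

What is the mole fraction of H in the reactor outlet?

0.0662

Conversion of G: G consumed = 0.494 × 495.8 = 244.9 mol/s = 1ξ₁ + 2ξ₂.
Selectivity: 2ξ₁ / (2ξ₂) = 7.99 → ξ₁ = 7.99 ξ₂.
Substitute: (1·7.99 + 2) ξ₂ = 244.9 → ξ₂ = 24.52 mol/s, ξ₁ = 195.9 mol/s.
Outlet amounts (n = n₀ + Σ ν·ξ):
  G: 495.8 − 1(195.9) − 2(24.52) = 250.9
  F: 0 + 2(195.9) = 391.8
  H: 0 + 2(24.52) = 49.03
  D: 0 + 2(24.52) = 49.03
Total out = 740.7 mol/s; y_H = 49.03 / 740.7 = 0.0662.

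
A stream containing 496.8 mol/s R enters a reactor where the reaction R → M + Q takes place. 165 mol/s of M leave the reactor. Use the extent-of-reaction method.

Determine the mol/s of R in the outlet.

For M: n = n₀ + 1ξ → 165 = 0 + 1ξ, giving ξ = 165 mol/s.
Outlet amounts (n = n₀ + ν ξ):
  R: 496.8 − 1(165) = 331.8
  M: 0 + 1(165) = 165
  Q: 0 + 1(165) = 165

332 mol/s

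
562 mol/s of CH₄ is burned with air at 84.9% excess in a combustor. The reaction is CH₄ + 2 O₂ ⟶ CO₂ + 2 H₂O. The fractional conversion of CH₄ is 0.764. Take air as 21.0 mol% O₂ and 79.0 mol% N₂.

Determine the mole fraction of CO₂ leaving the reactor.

Stoichiometric O₂ = 2 × 562 = 1124 mol/s; O₂ fed = 1124 × 1.849 = 2078 mol/s.
N₂ fed = 2078 × 79/21 = 7818 mol/s.
Fuel reacted = 0.764 × 562 → ξ = 429.4 mol/s.
Outlet (n = n₀ + ν ξ):
  CH₄: 562 − 1(429.4) = 132.6
  O₂: 2078 − 2(429.4) = 1220
  N₂: 7818 (inert)
  CO₂: 0 + 1(429.4) = 429.4
  H₂O: 0 + 2(429.4) = 858.7
Total out = 10460 mol/s; y_CO₂ = 429.4 / 10460 = 0.04105.

0.0411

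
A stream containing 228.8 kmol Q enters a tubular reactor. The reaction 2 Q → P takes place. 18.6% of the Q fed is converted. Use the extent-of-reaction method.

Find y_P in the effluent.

Q reacted = 0.186 × 228.8 = 42.56 kmol; ν_Q = −2, so ξ = 42.56/2 = 21.28 kmol.
Outlet amounts (n = n₀ + ν ξ):
  Q: 228.8 − 2(21.28) = 186.2
  P: 0 + 1(21.28) = 21.28
Total out = 207.5 kmol; y_P = 21.28 / 207.5 = 0.1025.

0.103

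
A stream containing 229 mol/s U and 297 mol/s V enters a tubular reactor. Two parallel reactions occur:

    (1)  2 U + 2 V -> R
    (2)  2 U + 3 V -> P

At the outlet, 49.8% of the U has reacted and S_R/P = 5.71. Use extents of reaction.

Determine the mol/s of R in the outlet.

Conversion of U: U consumed = 0.498 × 229 = 114 mol/s = 2ξ₁ + 2ξ₂.
Selectivity: 1ξ₁ / (1ξ₂) = 5.71 → ξ₁ = 5.71 ξ₂.
Substitute: (2·5.71 + 2) ξ₂ = 114 → ξ₂ = 8.498 mol/s, ξ₁ = 48.52 mol/s.
Outlet amounts (n = n₀ + Σ ν·ξ):
  U: 229 − 2(48.52) − 2(8.498) = 115
  V: 297 − 2(48.52) − 3(8.498) = 174.5
  R: 0 + 1(48.52) = 48.52
  P: 0 + 1(8.498) = 8.498

48.5 mol/s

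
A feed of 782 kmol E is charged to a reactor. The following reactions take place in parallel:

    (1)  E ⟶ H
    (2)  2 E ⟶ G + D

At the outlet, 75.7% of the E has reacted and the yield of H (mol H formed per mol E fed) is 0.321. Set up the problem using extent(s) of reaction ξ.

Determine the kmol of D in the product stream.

170 kmol

Yield of H: 1ξ₁ / 782 = 0.321 → ξ₁ = 251 kmol.
Conversion of E: 1ξ₁ + 2ξ₂ = 0.757 × 782 = 592 → ξ₂ = 170.5 kmol.
Outlet amounts (n = n₀ + Σ ν·ξ):
  E: 782 − 1(251) − 2(170.5) = 190
  H: 0 + 1(251) = 251
  G: 0 + 1(170.5) = 170.5
  D: 0 + 1(170.5) = 170.5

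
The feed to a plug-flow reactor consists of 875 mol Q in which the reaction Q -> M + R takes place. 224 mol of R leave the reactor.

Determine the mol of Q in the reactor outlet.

651 mol

For R: n = n₀ + 1ξ → 224 = 0 + 1ξ, giving ξ = 224 mol.
Outlet amounts (n = n₀ + ν ξ):
  Q: 875 − 1(224) = 651
  M: 0 + 1(224) = 224
  R: 0 + 1(224) = 224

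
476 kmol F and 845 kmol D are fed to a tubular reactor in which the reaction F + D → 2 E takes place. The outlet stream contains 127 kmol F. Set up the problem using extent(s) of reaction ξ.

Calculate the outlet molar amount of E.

698 kmol

For F: n = n₀ − 1ξ → 127 = 476 − 1ξ, giving ξ = 349 kmol.
Outlet amounts (n = n₀ + ν ξ):
  F: 476 − 1(349) = 127
  D: 845 − 1(349) = 496
  E: 0 + 2(349) = 698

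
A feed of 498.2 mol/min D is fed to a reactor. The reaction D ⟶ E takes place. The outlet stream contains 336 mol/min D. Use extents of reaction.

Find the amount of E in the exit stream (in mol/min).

For D: n = n₀ − 1ξ → 336 = 498.2 − 1ξ, giving ξ = 162.2 mol/min.
Outlet amounts (n = n₀ + ν ξ):
  D: 498.2 − 1(162.2) = 336
  E: 0 + 1(162.2) = 162.2

162 mol/min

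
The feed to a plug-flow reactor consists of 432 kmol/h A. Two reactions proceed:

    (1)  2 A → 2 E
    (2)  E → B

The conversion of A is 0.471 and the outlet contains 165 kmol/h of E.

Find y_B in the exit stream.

Conversion of A: A consumed = 2ξ₁ = 0.471 × 432 → ξ₁ = 101.7 kmol/h.
E balance: n_E = 0 + 2ξ₁ − 1ξ₂ = 165 → ξ₂ = (2·101.7 − 165)/1 = 38.47 kmol/h.
Outlet amounts (n = n₀ + Σ ν·ξ):
  A: 432 − 2(101.7) = 228.5
  E: 0 + 2(101.7) − 1(38.47) = 165
  B: 0 + 1(38.47) = 38.47
Total out = 432 kmol/h; y_B = 38.47 / 432 = 0.08906.

0.0891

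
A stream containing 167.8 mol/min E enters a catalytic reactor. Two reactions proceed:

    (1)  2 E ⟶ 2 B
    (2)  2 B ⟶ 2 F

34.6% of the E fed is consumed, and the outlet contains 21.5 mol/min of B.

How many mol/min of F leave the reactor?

Conversion of E: E consumed = 2ξ₁ = 0.346 × 167.8 → ξ₁ = 29.03 mol/min.
B balance: n_B = 0 + 2ξ₁ − 2ξ₂ = 21.5 → ξ₂ = (2·29.03 − 21.5)/2 = 18.28 mol/min.
Outlet amounts (n = n₀ + Σ ν·ξ):
  E: 167.8 − 2(29.03) = 109.7
  B: 0 + 2(29.03) − 2(18.28) = 21.5
  F: 0 + 2(18.28) = 36.56

36.6 mol/min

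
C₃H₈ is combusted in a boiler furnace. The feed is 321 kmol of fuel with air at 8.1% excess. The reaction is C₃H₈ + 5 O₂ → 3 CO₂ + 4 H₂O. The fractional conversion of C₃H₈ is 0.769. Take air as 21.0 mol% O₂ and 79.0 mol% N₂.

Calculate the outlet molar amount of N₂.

6530 kmol

Stoichiometric O₂ = 5 × 321 = 1605 kmol; O₂ fed = 1605 × 1.081 = 1735 kmol.
N₂ fed = 1735 × 79/21 = 6527 kmol.
Fuel reacted = 0.769 × 321 → ξ = 246.8 kmol.
Outlet (n = n₀ + ν ξ):
  C₃H₈: 321 − 1(246.8) = 74.15
  O₂: 1735 − 5(246.8) = 500.8
  N₂: 6527 (inert)
  CO₂: 0 + 3(246.8) = 740.5
  H₂O: 0 + 4(246.8) = 987.4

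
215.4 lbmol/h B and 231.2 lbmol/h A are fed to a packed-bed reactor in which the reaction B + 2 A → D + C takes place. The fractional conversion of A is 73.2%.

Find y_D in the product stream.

0.234

A reacted = 0.732 × 231.2 = 169.2 lbmol/h; ν_A = −2, so ξ = 169.2/2 = 84.62 lbmol/h.
Outlet amounts (n = n₀ + ν ξ):
  B: 215.4 − 1(84.62) = 130.8
  A: 231.2 − 2(84.62) = 61.96
  D: 0 + 1(84.62) = 84.62
  C: 0 + 1(84.62) = 84.62
Total out = 362 lbmol/h; y_D = 84.62 / 362 = 0.2338.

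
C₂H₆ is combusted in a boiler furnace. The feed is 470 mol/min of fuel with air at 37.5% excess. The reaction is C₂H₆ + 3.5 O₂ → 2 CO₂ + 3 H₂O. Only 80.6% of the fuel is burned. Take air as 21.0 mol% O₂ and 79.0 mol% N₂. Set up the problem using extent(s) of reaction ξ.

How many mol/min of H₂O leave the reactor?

1140 mol/min

Stoichiometric O₂ = 3.5 × 470 = 1645 mol/min; O₂ fed = 1645 × 1.375 = 2262 mol/min.
N₂ fed = 2262 × 79/21 = 8509 mol/min.
Fuel reacted = 0.806 × 470 → ξ = 378.8 mol/min.
Outlet (n = n₀ + ν ξ):
  C₂H₆: 470 − 1(378.8) = 91.18
  O₂: 2262 − 3.5(378.8) = 936
  N₂: 8509 (inert)
  CO₂: 0 + 2(378.8) = 757.6
  H₂O: 0 + 3(378.8) = 1136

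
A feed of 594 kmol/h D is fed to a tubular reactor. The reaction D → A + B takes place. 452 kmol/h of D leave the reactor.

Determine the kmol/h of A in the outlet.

142 kmol/h

For D: n = n₀ − 1ξ → 452 = 594 − 1ξ, giving ξ = 142 kmol/h.
Outlet amounts (n = n₀ + ν ξ):
  D: 594 − 1(142) = 452
  A: 0 + 1(142) = 142
  B: 0 + 1(142) = 142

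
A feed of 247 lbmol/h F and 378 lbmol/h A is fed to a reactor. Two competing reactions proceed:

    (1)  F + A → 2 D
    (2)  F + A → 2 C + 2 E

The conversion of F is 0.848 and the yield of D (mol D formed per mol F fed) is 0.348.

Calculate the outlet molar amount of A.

169 lbmol/h

Yield of D: 2ξ₁ / 247 = 0.348 → ξ₁ = 42.98 lbmol/h.
Conversion of F: 1ξ₁ + 1ξ₂ = 0.848 × 247 = 209.5 → ξ₂ = 166.5 lbmol/h.
Outlet amounts (n = n₀ + Σ ν·ξ):
  F: 247 − 1(42.98) − 1(166.5) = 37.54
  A: 378 − 1(42.98) − 1(166.5) = 168.5
  D: 0 + 2(42.98) = 85.96
  C: 0 + 2(166.5) = 333
  E: 0 + 2(166.5) = 333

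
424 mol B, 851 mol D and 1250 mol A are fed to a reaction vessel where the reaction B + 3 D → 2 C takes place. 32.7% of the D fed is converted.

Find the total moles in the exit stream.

2340 mol

D reacted = 0.327 × 851 = 278.3 mol; ν_D = −3, so ξ = 278.3/3 = 92.76 mol.
Outlet amounts (n = n₀ + ν ξ):
  B: 424 − 1(92.76) = 331.2
  D: 851 − 3(92.76) = 572.7
  C: 0 + 2(92.76) = 185.5
  A: 1250 (inert)
Total out = 331.2 + 572.7 + 185.5 + 1250 = 2339 mol.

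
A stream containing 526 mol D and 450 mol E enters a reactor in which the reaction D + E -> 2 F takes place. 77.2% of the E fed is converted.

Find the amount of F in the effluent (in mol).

E reacted = 0.772 × 450 = 347.4 mol; ν_E = −1, so ξ = 347.4/1 = 347.4 mol.
Outlet amounts (n = n₀ + ν ξ):
  D: 526 − 1(347.4) = 178.6
  E: 450 − 1(347.4) = 102.6
  F: 0 + 2(347.4) = 694.8

695 mol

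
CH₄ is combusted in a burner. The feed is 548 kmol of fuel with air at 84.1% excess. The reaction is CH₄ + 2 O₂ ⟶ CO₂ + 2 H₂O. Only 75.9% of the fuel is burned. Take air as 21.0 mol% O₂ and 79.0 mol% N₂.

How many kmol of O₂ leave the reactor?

1190 kmol

Stoichiometric O₂ = 2 × 548 = 1096 kmol; O₂ fed = 1096 × 1.841 = 2018 kmol.
N₂ fed = 2018 × 79/21 = 7591 kmol.
Fuel reacted = 0.759 × 548 → ξ = 415.9 kmol.
Outlet (n = n₀ + ν ξ):
  CH₄: 548 − 1(415.9) = 132.1
  O₂: 2018 − 2(415.9) = 1186
  N₂: 7591 (inert)
  CO₂: 0 + 1(415.9) = 415.9
  H₂O: 0 + 2(415.9) = 831.9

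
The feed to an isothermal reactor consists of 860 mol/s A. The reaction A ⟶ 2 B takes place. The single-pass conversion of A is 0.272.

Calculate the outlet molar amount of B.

A reacted = 0.272 × 860 = 233.9 mol/s; ν_A = −1, so ξ = 233.9/1 = 233.9 mol/s.
Outlet amounts (n = n₀ + ν ξ):
  A: 860 − 1(233.9) = 626.1
  B: 0 + 2(233.9) = 467.8

468 mol/s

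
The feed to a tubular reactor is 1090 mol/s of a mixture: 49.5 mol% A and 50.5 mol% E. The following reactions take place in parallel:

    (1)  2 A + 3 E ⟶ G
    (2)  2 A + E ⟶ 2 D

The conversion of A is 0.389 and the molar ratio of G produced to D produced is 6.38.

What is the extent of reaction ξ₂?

ξ₂ = 7.63 mol/s

Conversion of A: A consumed = 0.389 × 539.5 = 209.9 mol/s = 2ξ₁ + 2ξ₂.
Selectivity: 1ξ₁ / (2ξ₂) = 6.38 → ξ₁ = 12.76 ξ₂.
Substitute: (2·12.76 + 2) ξ₂ = 209.9 → ξ₂ = 7.627 mol/s, ξ₁ = 97.32 mol/s.
Outlet amounts (n = n₀ + Σ ν·ξ):
  A: 539.5 − 2(97.32) − 2(7.627) = 329.7
  E: 550.5 − 3(97.32) − 1(7.627) = 250.9
  G: 0 + 1(97.32) = 97.32
  D: 0 + 2(7.627) = 15.25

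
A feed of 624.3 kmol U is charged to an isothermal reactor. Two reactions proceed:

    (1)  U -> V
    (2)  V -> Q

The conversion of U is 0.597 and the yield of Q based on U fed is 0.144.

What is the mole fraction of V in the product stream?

Conversion of U: U consumed = 1ξ₁ = 0.597 × 624.3 → ξ₁ = 372.7 kmol.
Yield of Q: 1ξ₂ / 624.3 = 0.144 → ξ₂ = 89.9 kmol.
Outlet amounts (n = n₀ + Σ ν·ξ):
  U: 624.3 − 1(372.7) = 251.6
  V: 0 + 1(372.7) − 1(89.9) = 282.8
  Q: 0 + 1(89.9) = 89.9
Total out = 624.3 kmol; y_V = 282.8 / 624.3 = 0.453.

0.453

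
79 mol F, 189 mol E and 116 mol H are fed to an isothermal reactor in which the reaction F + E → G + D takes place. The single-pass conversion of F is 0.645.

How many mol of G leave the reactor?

51 mol

F reacted = 0.645 × 79 = 50.95 mol; ν_F = −1, so ξ = 50.95/1 = 50.95 mol.
Outlet amounts (n = n₀ + ν ξ):
  F: 79 − 1(50.95) = 28.05
  E: 189 − 1(50.95) = 138
  G: 0 + 1(50.95) = 50.95
  D: 0 + 1(50.95) = 50.95
  H: 116 (inert)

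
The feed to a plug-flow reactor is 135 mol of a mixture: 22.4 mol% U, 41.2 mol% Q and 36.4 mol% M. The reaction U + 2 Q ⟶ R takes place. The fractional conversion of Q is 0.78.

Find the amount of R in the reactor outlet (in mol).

21.7 mol

Q reacted = 0.78 × 55.62 = 43.38 mol; ν_Q = −2, so ξ = 43.38/2 = 21.69 mol.
Outlet amounts (n = n₀ + ν ξ):
  U: 30.24 − 1(21.69) = 8.548
  Q: 55.62 − 2(21.69) = 12.24
  R: 0 + 1(21.69) = 21.69
  M: 49.14 (inert)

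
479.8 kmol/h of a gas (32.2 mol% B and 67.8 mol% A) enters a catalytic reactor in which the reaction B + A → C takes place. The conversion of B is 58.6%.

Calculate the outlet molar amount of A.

B reacted = 0.586 × 154.5 = 90.53 kmol/h; ν_B = −1, so ξ = 90.53/1 = 90.53 kmol/h.
Outlet amounts (n = n₀ + ν ξ):
  B: 154.5 − 1(90.53) = 63.96
  A: 325.3 − 1(90.53) = 234.8
  C: 0 + 1(90.53) = 90.53

235 kmol/h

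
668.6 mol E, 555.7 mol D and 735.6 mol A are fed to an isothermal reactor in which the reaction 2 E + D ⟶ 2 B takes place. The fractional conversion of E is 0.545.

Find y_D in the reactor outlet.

0.21

E reacted = 0.545 × 668.6 = 364.4 mol; ν_E = −2, so ξ = 364.4/2 = 182.2 mol.
Outlet amounts (n = n₀ + ν ξ):
  E: 668.6 − 2(182.2) = 304.2
  D: 555.7 − 1(182.2) = 373.5
  B: 0 + 2(182.2) = 364.4
  A: 735.6 (inert)
Total out = 1778 mol; y_D = 373.5 / 1778 = 0.2101.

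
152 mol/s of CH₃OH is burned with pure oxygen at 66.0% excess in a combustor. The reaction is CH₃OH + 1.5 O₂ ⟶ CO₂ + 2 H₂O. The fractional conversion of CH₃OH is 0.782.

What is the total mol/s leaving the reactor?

Stoichiometric O₂ = 1.5 × 152 = 228 mol/s; O₂ fed = 228 × 1.660 = 378.5 mol/s.
Fuel reacted = 0.782 × 152 → ξ = 118.9 mol/s.
Outlet (n = n₀ + ν ξ):
  CH₃OH: 152 − 1(118.9) = 33.14
  O₂: 378.5 − 1.5(118.9) = 200.2
  CO₂: 0 + 1(118.9) = 118.9
  H₂O: 0 + 2(118.9) = 237.7
Total out = 33.14 + 200.2 + 118.9 + 237.7 = 589.9 mol/s.

590 mol/s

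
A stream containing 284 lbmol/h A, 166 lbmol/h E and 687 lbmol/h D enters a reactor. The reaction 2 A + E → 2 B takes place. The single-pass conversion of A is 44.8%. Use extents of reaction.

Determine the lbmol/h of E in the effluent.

A reacted = 0.448 × 284 = 127.2 lbmol/h; ν_A = −2, so ξ = 127.2/2 = 63.62 lbmol/h.
Outlet amounts (n = n₀ + ν ξ):
  A: 284 − 2(63.62) = 156.8
  E: 166 − 1(63.62) = 102.4
  B: 0 + 2(63.62) = 127.2
  D: 687 (inert)

102 lbmol/h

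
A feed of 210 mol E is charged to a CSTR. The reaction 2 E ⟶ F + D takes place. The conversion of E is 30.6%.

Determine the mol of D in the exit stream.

E reacted = 0.306 × 210 = 64.26 mol; ν_E = −2, so ξ = 64.26/2 = 32.13 mol.
Outlet amounts (n = n₀ + ν ξ):
  E: 210 − 2(32.13) = 145.7
  F: 0 + 1(32.13) = 32.13
  D: 0 + 1(32.13) = 32.13

32.1 mol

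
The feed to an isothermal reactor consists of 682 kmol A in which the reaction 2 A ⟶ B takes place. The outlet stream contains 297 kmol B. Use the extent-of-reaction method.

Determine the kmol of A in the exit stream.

88 kmol

For B: n = n₀ + 1ξ → 297 = 0 + 1ξ, giving ξ = 297 kmol.
Outlet amounts (n = n₀ + ν ξ):
  A: 682 − 2(297) = 88
  B: 0 + 1(297) = 297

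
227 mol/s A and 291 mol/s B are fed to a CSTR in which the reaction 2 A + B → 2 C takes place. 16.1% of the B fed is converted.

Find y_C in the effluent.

B reacted = 0.161 × 291 = 46.85 mol/s; ν_B = −1, so ξ = 46.85/1 = 46.85 mol/s.
Outlet amounts (n = n₀ + ν ξ):
  A: 227 − 2(46.85) = 133.3
  B: 291 − 1(46.85) = 244.1
  C: 0 + 2(46.85) = 93.7
Total out = 471.1 mol/s; y_C = 93.7 / 471.1 = 0.1989.

0.199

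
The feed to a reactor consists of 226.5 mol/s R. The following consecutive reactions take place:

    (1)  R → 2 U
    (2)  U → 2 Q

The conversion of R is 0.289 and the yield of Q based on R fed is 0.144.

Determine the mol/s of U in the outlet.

Conversion of R: R consumed = 1ξ₁ = 0.289 × 226.5 → ξ₁ = 65.46 mol/s.
Yield of Q: 2ξ₂ / 226.5 = 0.144 → ξ₂ = 16.31 mol/s.
Outlet amounts (n = n₀ + Σ ν·ξ):
  R: 226.5 − 1(65.46) = 161
  U: 0 + 2(65.46) − 1(16.31) = 114.6
  Q: 0 + 2(16.31) = 32.62

115 mol/s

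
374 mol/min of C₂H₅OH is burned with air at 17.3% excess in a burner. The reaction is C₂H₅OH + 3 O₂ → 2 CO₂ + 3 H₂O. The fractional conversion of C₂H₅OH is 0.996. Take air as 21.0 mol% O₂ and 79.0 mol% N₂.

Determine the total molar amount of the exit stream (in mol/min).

7010 mol/min

Stoichiometric O₂ = 3 × 374 = 1122 mol/min; O₂ fed = 1122 × 1.173 = 1316 mol/min.
N₂ fed = 1316 × 79/21 = 4951 mol/min.
Fuel reacted = 0.996 × 374 → ξ = 372.5 mol/min.
Outlet (n = n₀ + ν ξ):
  C₂H₅OH: 374 − 1(372.5) = 1.496
  O₂: 1316 − 3(372.5) = 198.6
  N₂: 4951 (inert)
  CO₂: 0 + 2(372.5) = 745
  H₂O: 0 + 3(372.5) = 1118
Total out = 1.496 + 198.6 + 4951 + 745 + 1118 = 7014 mol/min.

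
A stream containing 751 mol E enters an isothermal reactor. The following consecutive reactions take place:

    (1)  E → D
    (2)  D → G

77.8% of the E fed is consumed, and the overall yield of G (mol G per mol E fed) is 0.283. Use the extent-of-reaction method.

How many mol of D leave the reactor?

372 mol

Conversion of E: E consumed = 1ξ₁ = 0.778 × 751 → ξ₁ = 584.3 mol.
Yield of G: 1ξ₂ / 751 = 0.283 → ξ₂ = 212.5 mol.
Outlet amounts (n = n₀ + Σ ν·ξ):
  E: 751 − 1(584.3) = 166.7
  D: 0 + 1(584.3) − 1(212.5) = 371.7
  G: 0 + 1(212.5) = 212.5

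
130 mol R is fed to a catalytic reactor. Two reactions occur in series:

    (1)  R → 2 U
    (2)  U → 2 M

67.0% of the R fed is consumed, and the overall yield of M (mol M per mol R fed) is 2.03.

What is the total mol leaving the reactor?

Conversion of R: R consumed = 1ξ₁ = 0.67 × 130 → ξ₁ = 87.1 mol.
Yield of M: 2ξ₂ / 130 = 2.03 → ξ₂ = 131.9 mol.
Outlet amounts (n = n₀ + Σ ν·ξ):
  R: 130 − 1(87.1) = 42.9
  U: 0 + 2(87.1) − 1(131.9) = 42.25
  M: 0 + 2(131.9) = 263.9
Total out = 42.9 + 42.25 + 263.9 = 349.1 mol.

349 mol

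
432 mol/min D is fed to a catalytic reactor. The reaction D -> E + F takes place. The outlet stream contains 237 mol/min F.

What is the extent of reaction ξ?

For F: n = n₀ + 1ξ → 237 = 0 + 1ξ, giving ξ = 237 mol/min.
Outlet amounts (n = n₀ + ν ξ):
  D: 432 − 1(237) = 195
  E: 0 + 1(237) = 237
  F: 0 + 1(237) = 237

ξ = 237 mol/min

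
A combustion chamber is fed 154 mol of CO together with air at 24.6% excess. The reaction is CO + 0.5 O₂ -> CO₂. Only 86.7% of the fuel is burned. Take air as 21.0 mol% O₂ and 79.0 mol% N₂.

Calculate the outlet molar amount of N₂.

Stoichiometric O₂ = 0.5 × 154 = 77 mol; O₂ fed = 77 × 1.246 = 95.94 mol.
N₂ fed = 95.94 × 79/21 = 360.9 mol.
Fuel reacted = 0.867 × 154 → ξ = 133.5 mol.
Outlet (n = n₀ + ν ξ):
  CO: 154 − 1(133.5) = 20.48
  O₂: 95.94 − 0.5(133.5) = 29.18
  N₂: 360.9 (inert)
  CO₂: 0 + 1(133.5) = 133.5

361 mol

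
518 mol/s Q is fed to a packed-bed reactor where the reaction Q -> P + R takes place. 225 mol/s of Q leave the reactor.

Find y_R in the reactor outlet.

0.361

For Q: n = n₀ − 1ξ → 225 = 518 − 1ξ, giving ξ = 293 mol/s.
Outlet amounts (n = n₀ + ν ξ):
  Q: 518 − 1(293) = 225
  P: 0 + 1(293) = 293
  R: 0 + 1(293) = 293
Total out = 811 mol/s; y_R = 293 / 811 = 0.3613.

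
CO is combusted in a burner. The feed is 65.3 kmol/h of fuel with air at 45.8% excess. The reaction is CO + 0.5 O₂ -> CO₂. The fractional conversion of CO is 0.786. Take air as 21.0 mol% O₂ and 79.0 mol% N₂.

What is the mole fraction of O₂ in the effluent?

Stoichiometric O₂ = 0.5 × 65.3 = 32.65 kmol/h; O₂ fed = 32.65 × 1.458 = 47.6 kmol/h.
N₂ fed = 47.6 × 79/21 = 179.1 kmol/h.
Fuel reacted = 0.786 × 65.3 → ξ = 51.33 kmol/h.
Outlet (n = n₀ + ν ξ):
  CO: 65.3 − 1(51.33) = 13.97
  O₂: 47.6 − 0.5(51.33) = 21.94
  N₂: 179.1 (inert)
  CO₂: 0 + 1(51.33) = 51.33
Total out = 266.3 kmol/h; y_O₂ = 21.94 / 266.3 = 0.08238.

0.0824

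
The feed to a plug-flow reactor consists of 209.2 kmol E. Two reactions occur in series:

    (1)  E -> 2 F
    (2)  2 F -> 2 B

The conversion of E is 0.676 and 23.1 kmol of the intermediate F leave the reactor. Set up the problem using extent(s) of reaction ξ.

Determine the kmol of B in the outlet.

Conversion of E: E consumed = 1ξ₁ = 0.676 × 209.2 → ξ₁ = 141.4 kmol.
F balance: n_F = 0 + 2ξ₁ − 2ξ₂ = 23.1 → ξ₂ = (2·141.4 − 23.1)/2 = 129.9 kmol.
Outlet amounts (n = n₀ + Σ ν·ξ):
  E: 209.2 − 1(141.4) = 67.78
  F: 0 + 2(141.4) − 2(129.9) = 23.1
  B: 0 + 2(129.9) = 259.7

260 kmol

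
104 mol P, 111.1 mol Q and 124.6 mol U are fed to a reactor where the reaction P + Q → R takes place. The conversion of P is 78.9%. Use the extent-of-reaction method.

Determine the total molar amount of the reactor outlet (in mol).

P reacted = 0.789 × 104 = 82.06 mol; ν_P = −1, so ξ = 82.06/1 = 82.06 mol.
Outlet amounts (n = n₀ + ν ξ):
  P: 104 − 1(82.06) = 21.94
  Q: 111.1 − 1(82.06) = 29.04
  R: 0 + 1(82.06) = 82.06
  U: 124.6 (inert)
Total out = 21.94 + 29.04 + 82.06 + 124.6 = 257.6 mol.

258 mol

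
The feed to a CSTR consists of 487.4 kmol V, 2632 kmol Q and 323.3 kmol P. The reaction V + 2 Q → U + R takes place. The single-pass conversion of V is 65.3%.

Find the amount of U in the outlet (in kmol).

318 kmol

V reacted = 0.653 × 487.4 = 318.3 kmol; ν_V = −1, so ξ = 318.3/1 = 318.3 kmol.
Outlet amounts (n = n₀ + ν ξ):
  V: 487.4 − 1(318.3) = 169.1
  Q: 2632 − 2(318.3) = 1995
  U: 0 + 1(318.3) = 318.3
  R: 0 + 1(318.3) = 318.3
  P: 323.3 (inert)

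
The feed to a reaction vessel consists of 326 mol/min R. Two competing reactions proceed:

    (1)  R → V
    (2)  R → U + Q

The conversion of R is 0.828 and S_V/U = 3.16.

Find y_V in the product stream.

Conversion of R: R consumed = 0.828 × 326 = 269.9 mol/min = 1ξ₁ + 1ξ₂.
Selectivity: 1ξ₁ / (1ξ₂) = 3.16 → ξ₁ = 3.16 ξ₂.
Substitute: (1·3.16 + 1) ξ₂ = 269.9 → ξ₂ = 64.89 mol/min, ξ₁ = 205 mol/min.
Outlet amounts (n = n₀ + Σ ν·ξ):
  R: 326 − 1(205) − 1(64.89) = 56.07
  V: 0 + 1(205) = 205
  U: 0 + 1(64.89) = 64.89
  Q: 0 + 1(64.89) = 64.89
Total out = 390.9 mol/min; y_V = 205 / 390.9 = 0.5246.

0.525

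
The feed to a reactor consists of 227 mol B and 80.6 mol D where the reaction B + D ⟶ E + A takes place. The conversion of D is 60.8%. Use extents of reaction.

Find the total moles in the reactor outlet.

308 mol

D reacted = 0.608 × 80.6 = 49 mol; ν_D = −1, so ξ = 49/1 = 49 mol.
Outlet amounts (n = n₀ + ν ξ):
  B: 227 − 1(49) = 178
  D: 80.6 − 1(49) = 31.6
  E: 0 + 1(49) = 49
  A: 0 + 1(49) = 49
Total out = 178 + 31.6 + 49 + 49 = 307.6 mol.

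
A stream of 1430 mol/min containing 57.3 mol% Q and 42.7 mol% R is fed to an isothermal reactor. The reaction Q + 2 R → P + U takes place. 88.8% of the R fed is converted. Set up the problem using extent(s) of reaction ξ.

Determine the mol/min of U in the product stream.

R reacted = 0.888 × 610.6 = 542.2 mol/min; ν_R = −2, so ξ = 542.2/2 = 271.1 mol/min.
Outlet amounts (n = n₀ + ν ξ):
  Q: 819.4 − 1(271.1) = 548.3
  R: 610.6 − 2(271.1) = 68.39
  P: 0 + 1(271.1) = 271.1
  U: 0 + 1(271.1) = 271.1

271 mol/min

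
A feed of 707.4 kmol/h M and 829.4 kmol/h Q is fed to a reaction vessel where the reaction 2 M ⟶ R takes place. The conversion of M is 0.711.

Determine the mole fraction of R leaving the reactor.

M reacted = 0.711 × 707.4 = 503 kmol/h; ν_M = −2, so ξ = 503/2 = 251.5 kmol/h.
Outlet amounts (n = n₀ + ν ξ):
  M: 707.4 − 2(251.5) = 204.4
  R: 0 + 1(251.5) = 251.5
  Q: 829.4 (inert)
Total out = 1285 kmol/h; y_R = 251.5 / 1285 = 0.1957.

0.196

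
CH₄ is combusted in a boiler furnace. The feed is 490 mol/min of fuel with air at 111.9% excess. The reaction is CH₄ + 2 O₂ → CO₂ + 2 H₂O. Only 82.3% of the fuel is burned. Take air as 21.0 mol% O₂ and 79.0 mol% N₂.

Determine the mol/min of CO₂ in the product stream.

403 mol/min

Stoichiometric O₂ = 2 × 490 = 980 mol/min; O₂ fed = 980 × 2.119 = 2077 mol/min.
N₂ fed = 2077 × 79/21 = 7812 mol/min.
Fuel reacted = 0.823 × 490 → ξ = 403.3 mol/min.
Outlet (n = n₀ + ν ξ):
  CH₄: 490 − 1(403.3) = 86.73
  O₂: 2077 − 2(403.3) = 1270
  N₂: 7812 (inert)
  CO₂: 0 + 1(403.3) = 403.3
  H₂O: 0 + 2(403.3) = 806.5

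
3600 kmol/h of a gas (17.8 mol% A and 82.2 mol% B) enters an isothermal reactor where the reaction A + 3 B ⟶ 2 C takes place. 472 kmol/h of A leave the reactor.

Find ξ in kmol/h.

ξ = 169 kmol/h

For A: n = n₀ − 1ξ → 472 = 640.8 − 1ξ, giving ξ = 168.8 kmol/h.
Outlet amounts (n = n₀ + ν ξ):
  A: 640.8 − 1(168.8) = 472
  B: 2959 − 3(168.8) = 2453
  C: 0 + 2(168.8) = 337.6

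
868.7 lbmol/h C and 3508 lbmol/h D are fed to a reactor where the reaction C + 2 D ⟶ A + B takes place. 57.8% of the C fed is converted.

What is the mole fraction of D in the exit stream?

C reacted = 0.578 × 868.7 = 502.1 lbmol/h; ν_C = −1, so ξ = 502.1/1 = 502.1 lbmol/h.
Outlet amounts (n = n₀ + ν ξ):
  C: 868.7 − 1(502.1) = 366.6
  D: 3508 − 2(502.1) = 2504
  A: 0 + 1(502.1) = 502.1
  B: 0 + 1(502.1) = 502.1
Total out = 3875 lbmol/h; y_D = 2504 / 3875 = 0.6462.

0.646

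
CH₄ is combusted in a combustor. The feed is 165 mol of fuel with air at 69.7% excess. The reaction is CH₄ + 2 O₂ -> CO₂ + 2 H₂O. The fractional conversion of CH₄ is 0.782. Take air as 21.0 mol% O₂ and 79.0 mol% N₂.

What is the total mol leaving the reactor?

Stoichiometric O₂ = 2 × 165 = 330 mol; O₂ fed = 330 × 1.697 = 560 mol.
N₂ fed = 560 × 79/21 = 2107 mol.
Fuel reacted = 0.782 × 165 → ξ = 129 mol.
Outlet (n = n₀ + ν ξ):
  CH₄: 165 − 1(129) = 35.97
  O₂: 560 − 2(129) = 301.9
  N₂: 2107 (inert)
  CO₂: 0 + 1(129) = 129
  H₂O: 0 + 2(129) = 258.1
Total out = 35.97 + 301.9 + 2107 + 129 + 258.1 = 2832 mol.

2830 mol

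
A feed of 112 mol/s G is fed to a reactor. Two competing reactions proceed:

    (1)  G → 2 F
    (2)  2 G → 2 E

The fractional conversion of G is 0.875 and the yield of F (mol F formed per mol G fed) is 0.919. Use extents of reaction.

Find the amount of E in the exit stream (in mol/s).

Yield of F: 2ξ₁ / 112 = 0.919 → ξ₁ = 51.46 mol/s.
Conversion of G: 1ξ₁ + 2ξ₂ = 0.875 × 112 = 98 → ξ₂ = 23.27 mol/s.
Outlet amounts (n = n₀ + Σ ν·ξ):
  G: 112 − 1(51.46) − 2(23.27) = 14
  F: 0 + 2(51.46) = 102.9
  E: 0 + 2(23.27) = 46.54

46.5 mol/s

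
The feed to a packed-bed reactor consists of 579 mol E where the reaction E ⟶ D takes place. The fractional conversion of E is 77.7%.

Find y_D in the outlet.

E reacted = 0.777 × 579 = 449.9 mol; ν_E = −1, so ξ = 449.9/1 = 449.9 mol.
Outlet amounts (n = n₀ + ν ξ):
  E: 579 − 1(449.9) = 129.1
  D: 0 + 1(449.9) = 449.9
Total out = 579 mol; y_D = 449.9 / 579 = 0.777.

0.777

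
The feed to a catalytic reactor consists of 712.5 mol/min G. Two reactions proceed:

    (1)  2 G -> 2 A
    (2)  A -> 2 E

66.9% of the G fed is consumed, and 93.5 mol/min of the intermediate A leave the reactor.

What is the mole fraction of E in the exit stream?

Conversion of G: G consumed = 2ξ₁ = 0.669 × 712.5 → ξ₁ = 238.3 mol/min.
A balance: n_A = 0 + 2ξ₁ − 1ξ₂ = 93.5 → ξ₂ = (2·238.3 − 93.5)/1 = 383.2 mol/min.
Outlet amounts (n = n₀ + Σ ν·ξ):
  G: 712.5 − 2(238.3) = 235.8
  A: 0 + 2(238.3) − 1(383.2) = 93.5
  E: 0 + 2(383.2) = 766.3
Total out = 1096 mol/min; y_E = 766.3 / 1096 = 0.6994.

0.699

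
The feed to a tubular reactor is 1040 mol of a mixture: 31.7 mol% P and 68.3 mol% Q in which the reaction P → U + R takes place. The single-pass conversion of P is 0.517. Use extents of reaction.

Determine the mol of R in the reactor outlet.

170 mol

P reacted = 0.517 × 329.7 = 170.4 mol; ν_P = −1, so ξ = 170.4/1 = 170.4 mol.
Outlet amounts (n = n₀ + ν ξ):
  P: 329.7 − 1(170.4) = 159.2
  U: 0 + 1(170.4) = 170.4
  R: 0 + 1(170.4) = 170.4
  Q: 710.3 (inert)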